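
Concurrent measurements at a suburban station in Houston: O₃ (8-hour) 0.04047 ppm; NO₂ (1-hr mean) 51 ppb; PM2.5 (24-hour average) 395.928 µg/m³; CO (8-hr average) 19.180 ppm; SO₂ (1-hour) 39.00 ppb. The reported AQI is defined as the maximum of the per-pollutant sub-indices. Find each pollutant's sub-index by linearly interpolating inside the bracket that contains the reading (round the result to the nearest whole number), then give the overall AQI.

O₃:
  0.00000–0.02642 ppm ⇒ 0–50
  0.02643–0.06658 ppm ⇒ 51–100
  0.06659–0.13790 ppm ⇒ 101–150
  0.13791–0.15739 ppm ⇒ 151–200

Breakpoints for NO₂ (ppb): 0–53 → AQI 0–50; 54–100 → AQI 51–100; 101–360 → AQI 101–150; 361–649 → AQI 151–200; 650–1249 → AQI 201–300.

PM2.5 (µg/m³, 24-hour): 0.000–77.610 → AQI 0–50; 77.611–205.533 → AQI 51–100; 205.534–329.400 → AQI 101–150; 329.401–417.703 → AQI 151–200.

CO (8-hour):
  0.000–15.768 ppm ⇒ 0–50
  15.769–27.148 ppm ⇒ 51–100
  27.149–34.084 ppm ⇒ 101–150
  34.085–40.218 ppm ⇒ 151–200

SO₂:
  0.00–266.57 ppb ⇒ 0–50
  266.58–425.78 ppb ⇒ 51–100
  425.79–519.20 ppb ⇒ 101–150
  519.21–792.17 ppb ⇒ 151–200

O₃: row 0.02643–0.06658 (AQI 51–100). (100−51)·(0.04047−0.02643)/(0.06658−0.02643) + 51 = 49·0.01404/0.04015 + 51 ≈ 68.13 → 68.
NO₂: 51 ∈ [0, 53] ↔ index [0, 50].
0 + (51−0)·(50−0)/(53−0) = 0 + 51·50/53 ≈ 48.11, so AQI = 48.
PM2.5: 395.928 lies in 329.401–417.703, so I_lo=151, I_hi=200, C_lo=329.401, C_hi=417.703.
(200−151)/(417.703−329.401) × (395.928−329.401) + 151 = 49/88.302 × 66.527 + 151 ≈ 187.92 → 188.
CO: 19.180 lies in 15.769–27.148, so I_lo=51, I_hi=100, C_lo=15.769, C_hi=27.148.
(100−51)/(27.148−15.769) × (19.180−15.769) + 51 = 49/11.379 × 3.411 + 51 ≈ 65.69 → 66.
SO₂: 39.00 ∈ [0.00, 266.57] ↔ index [0, 50].
0 + (39.00−0.00)·(50−0)/(266.57−0.00) = 0 + 39.00·50/266.57 ≈ 7.32, so AQI = 7.
Sub-indices: O₃→68, NO₂→48, PM2.5→188, CO→66, SO₂→7. Overall AQI = max = 188; dominant pollutant is PM2.5.

188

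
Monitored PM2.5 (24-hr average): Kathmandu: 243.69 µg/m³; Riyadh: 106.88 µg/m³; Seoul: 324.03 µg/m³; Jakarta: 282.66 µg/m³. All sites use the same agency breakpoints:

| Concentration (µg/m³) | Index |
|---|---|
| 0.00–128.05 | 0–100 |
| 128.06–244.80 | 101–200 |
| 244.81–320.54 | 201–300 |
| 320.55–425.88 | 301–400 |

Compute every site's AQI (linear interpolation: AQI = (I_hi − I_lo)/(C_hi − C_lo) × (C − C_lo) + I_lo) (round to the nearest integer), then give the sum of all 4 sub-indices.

836

Kathmandu: 243.69 lies in 128.06–244.80, so I_lo=101, I_hi=200, C_lo=128.06, C_hi=244.80.
(200−101)/(244.80−128.06) × (243.69−128.06) + 101 = 99/116.74 × 115.63 + 101 ≈ 199.06 → 199.
Riyadh: 106.88 ∈ [0.00, 128.05] ↔ index [0, 100].
0 + (106.88−0.00)·(100−0)/(128.05−0.00) = 0 + 106.88·100/128.05 ≈ 83.47, so AQI = 83.
Seoul 324.03: bracket 320.55–425.88 → index 301–400; slope 99/105.33, offset 3.48.
AQI = 301 + 99/105.33·3.48 ≈ 304.27 ⇒ 304.
Jakarta: 282.66 lies in 244.81–320.54, so I_lo=201, I_hi=300, C_lo=244.81, C_hi=320.54.
(300−201)/(320.54−244.81) × (282.66−244.81) + 201 = 99/75.73 × 37.85 + 201 ≈ 250.48 → 250.
AQIs: Kathmandu=199, Riyadh=83, Seoul=304, Jakarta=250. Sum = 199 + 83 + 304 + 250 = 836.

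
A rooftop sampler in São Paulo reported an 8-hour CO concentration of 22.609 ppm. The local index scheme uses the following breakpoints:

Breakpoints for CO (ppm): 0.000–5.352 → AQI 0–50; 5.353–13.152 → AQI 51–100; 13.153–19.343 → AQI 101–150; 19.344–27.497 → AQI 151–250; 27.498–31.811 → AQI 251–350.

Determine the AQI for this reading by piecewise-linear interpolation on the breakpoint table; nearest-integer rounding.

191

CO 22.609: bracket 19.344–27.497 → index 151–250; slope 99/8.153, offset 3.265.
AQI = 151 + 99/8.153·3.265 ≈ 190.65 ⇒ 191.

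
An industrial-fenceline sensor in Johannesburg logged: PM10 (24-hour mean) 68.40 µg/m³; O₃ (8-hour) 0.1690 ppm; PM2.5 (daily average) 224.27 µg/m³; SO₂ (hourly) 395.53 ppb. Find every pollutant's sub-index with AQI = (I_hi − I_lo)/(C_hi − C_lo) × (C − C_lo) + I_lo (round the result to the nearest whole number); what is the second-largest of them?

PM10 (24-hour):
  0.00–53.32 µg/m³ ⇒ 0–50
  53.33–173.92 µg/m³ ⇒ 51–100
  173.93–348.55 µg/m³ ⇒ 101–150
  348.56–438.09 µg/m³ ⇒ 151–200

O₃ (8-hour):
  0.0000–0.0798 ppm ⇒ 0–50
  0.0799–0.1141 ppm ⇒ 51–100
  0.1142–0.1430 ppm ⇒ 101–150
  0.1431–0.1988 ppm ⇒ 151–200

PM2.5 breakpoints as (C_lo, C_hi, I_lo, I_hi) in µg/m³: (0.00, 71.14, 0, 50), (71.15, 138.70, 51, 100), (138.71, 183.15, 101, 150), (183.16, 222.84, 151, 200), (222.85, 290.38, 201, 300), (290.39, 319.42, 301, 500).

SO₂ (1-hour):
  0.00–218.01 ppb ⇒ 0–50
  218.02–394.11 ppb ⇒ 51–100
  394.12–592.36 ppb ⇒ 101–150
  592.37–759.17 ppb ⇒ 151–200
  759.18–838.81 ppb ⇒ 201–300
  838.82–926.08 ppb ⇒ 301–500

174

PM10 68.40: bracket 53.33–173.92 → index 51–100; slope 49/120.59, offset 15.07.
AQI = 51 + 49/120.59·15.07 ≈ 57.12 ⇒ 57.
O₃: 0.1690 ∈ [0.1431, 0.1988] ↔ index [151, 200].
151 + (0.1690−0.1431)·(200−151)/(0.1988−0.1431) = 151 + 0.0259·49/0.0557 ≈ 173.78, so AQI = 174.
PM2.5: 224.27 ∈ [222.85, 290.38] ↔ index [201, 300].
201 + (224.27−222.85)·(300−201)/(290.38−222.85) = 201 + 1.42·99/67.53 ≈ 203.08, so AQI = 203.
SO₂: row 394.12–592.36 (AQI 101–150). (150−101)·(395.53−394.12)/(592.36−394.12) + 101 = 49·1.41/198.24 + 101 ≈ 101.35 → 101.
Sub-indices: PM10→57, O₃→174, PM2.5→203, SO₂→101. Ranked high→low: 203, 174, 101, 57. Second-highest sub-index = 174.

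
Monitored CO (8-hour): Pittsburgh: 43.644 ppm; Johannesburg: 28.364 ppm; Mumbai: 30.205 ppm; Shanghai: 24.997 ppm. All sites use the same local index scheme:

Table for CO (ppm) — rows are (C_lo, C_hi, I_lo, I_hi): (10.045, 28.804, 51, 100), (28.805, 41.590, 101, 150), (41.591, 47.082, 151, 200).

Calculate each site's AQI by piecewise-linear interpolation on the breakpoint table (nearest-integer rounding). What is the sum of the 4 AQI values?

Pittsburgh: row 41.591–47.082 (AQI 151–200). (200−151)·(43.644−41.591)/(47.082−41.591) + 151 = 49·2.053/5.491 + 151 ≈ 169.32 → 169.
Johannesburg: 28.364 ∈ [10.045, 28.804] ↔ index [51, 100].
51 + (28.364−10.045)·(100−51)/(28.804−10.045) = 51 + 18.319·49/18.759 ≈ 98.85, so AQI = 99.
Mumbai: row 28.805–41.590 (AQI 101–150). (150−101)·(30.205−28.805)/(41.590−28.805) + 101 = 49·1.400/12.785 + 101 ≈ 106.37 → 106.
Shanghai: 24.997 ∈ [10.045, 28.804] ↔ index [51, 100].
51 + (24.997−10.045)·(100−51)/(28.804−10.045) = 51 + 14.952·49/18.759 ≈ 90.06, so AQI = 90.
AQIs: Pittsburgh=169, Johannesburg=99, Mumbai=106, Shanghai=90. Sum = 169 + 99 + 106 + 90 = 464.

464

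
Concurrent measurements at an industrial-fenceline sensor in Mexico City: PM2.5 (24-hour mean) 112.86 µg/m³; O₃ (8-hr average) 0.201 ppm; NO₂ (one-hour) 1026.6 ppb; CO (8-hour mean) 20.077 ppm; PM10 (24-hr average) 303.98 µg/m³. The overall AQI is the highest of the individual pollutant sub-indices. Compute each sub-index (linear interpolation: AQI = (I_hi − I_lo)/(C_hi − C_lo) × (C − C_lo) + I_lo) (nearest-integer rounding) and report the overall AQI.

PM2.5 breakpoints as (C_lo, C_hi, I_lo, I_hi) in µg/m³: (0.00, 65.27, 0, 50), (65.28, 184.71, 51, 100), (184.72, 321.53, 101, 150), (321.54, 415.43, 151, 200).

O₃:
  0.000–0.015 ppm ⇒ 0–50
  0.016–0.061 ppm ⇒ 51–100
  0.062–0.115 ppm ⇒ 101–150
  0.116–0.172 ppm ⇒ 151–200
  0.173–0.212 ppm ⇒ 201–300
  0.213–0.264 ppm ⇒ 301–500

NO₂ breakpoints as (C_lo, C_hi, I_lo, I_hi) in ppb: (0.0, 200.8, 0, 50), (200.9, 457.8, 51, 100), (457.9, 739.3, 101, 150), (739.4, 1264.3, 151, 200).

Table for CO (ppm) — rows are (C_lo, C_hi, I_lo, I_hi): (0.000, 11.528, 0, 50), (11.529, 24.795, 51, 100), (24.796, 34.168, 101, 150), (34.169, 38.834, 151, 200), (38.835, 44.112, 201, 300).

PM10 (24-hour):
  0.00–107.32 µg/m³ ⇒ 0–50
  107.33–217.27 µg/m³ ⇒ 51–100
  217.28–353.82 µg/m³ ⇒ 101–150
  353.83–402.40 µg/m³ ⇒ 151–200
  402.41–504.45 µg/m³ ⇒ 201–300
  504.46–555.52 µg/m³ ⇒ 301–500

PM2.5: 112.86 lies in 65.28–184.71, so I_lo=51, I_hi=100, C_lo=65.28, C_hi=184.71.
(100−51)/(184.71−65.28) × (112.86−65.28) + 51 = 49/119.43 × 47.58 + 51 ≈ 70.52 → 71.
O₃: 0.201 lies in 0.173–0.212, so I_lo=201, I_hi=300, C_lo=0.173, C_hi=0.212.
(300−201)/(0.212−0.173) × (0.201−0.173) + 201 = 99/0.039 × 0.028 + 201 ≈ 272.08 → 272.
NO₂: 1026.6 ∈ [739.4, 1264.3] ↔ index [151, 200].
151 + (1026.6−739.4)·(200−151)/(1264.3−739.4) = 151 + 287.2·49/524.9 ≈ 177.81, so AQI = 178.
CO: 20.077 lies in 11.529–24.795, so I_lo=51, I_hi=100, C_lo=11.529, C_hi=24.795.
(100−51)/(24.795−11.529) × (20.077−11.529) + 51 = 49/13.266 × 8.548 + 51 ≈ 82.57 → 83.
PM10: 303.98 lies in 217.28–353.82, so I_lo=101, I_hi=150, C_lo=217.28, C_hi=353.82.
(150−101)/(353.82−217.28) × (303.98−217.28) + 101 = 49/136.54 × 86.70 + 101 ≈ 132.11 → 132.
Sub-indices: PM2.5→71, O₃→272, NO₂→178, CO→83, PM10→132. Overall AQI = max = 272; dominant pollutant is O₃.

272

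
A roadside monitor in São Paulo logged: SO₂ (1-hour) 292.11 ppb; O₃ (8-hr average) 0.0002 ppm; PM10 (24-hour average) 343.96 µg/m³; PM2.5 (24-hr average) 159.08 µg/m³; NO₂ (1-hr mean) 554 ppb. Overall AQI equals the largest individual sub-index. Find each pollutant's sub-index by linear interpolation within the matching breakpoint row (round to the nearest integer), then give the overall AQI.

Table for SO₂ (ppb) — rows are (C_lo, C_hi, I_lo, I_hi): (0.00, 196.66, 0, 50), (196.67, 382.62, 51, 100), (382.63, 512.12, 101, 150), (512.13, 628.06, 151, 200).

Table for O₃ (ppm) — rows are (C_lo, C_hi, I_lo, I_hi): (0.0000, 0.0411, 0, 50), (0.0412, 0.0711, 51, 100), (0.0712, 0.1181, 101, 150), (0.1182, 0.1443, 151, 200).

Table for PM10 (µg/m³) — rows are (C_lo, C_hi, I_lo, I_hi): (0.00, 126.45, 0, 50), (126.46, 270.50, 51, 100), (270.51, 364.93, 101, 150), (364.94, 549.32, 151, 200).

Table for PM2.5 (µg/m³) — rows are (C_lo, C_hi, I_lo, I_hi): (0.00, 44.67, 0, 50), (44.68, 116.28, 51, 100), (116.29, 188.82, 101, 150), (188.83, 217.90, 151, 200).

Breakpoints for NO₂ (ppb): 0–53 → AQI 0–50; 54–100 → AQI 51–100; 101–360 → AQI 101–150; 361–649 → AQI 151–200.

184

SO₂ 292.11: bracket 196.67–382.62 → index 51–100; slope 49/185.95, offset 95.44.
AQI = 51 + 49/185.95·95.44 ≈ 76.15 ⇒ 76.
O₃ 0.0002: bracket 0.0000–0.0411 → index 0–50; slope 50/0.0411, offset 0.0002.
AQI = 0 + 50/0.0411·0.0002 ≈ 0.24 ⇒ 0.
PM10 343.96: bracket 270.51–364.93 → index 101–150; slope 49/94.42, offset 73.45.
AQI = 101 + 49/94.42·73.45 ≈ 139.12 ⇒ 139.
PM2.5: row 116.29–188.82 (AQI 101–150). (150−101)·(159.08−116.29)/(188.82−116.29) + 101 = 49·42.79/72.53 + 101 ≈ 129.91 → 130.
NO₂: 554 lies in 361–649, so I_lo=151, I_hi=200, C_lo=361, C_hi=649.
(200−151)/(649−361) × (554−361) + 151 = 49/288 × 193 + 151 ≈ 183.84 → 184.
Sub-indices: SO₂→76, O₃→0, PM10→139, PM2.5→130, NO₂→184. Overall AQI = max = 184; dominant pollutant is NO₂.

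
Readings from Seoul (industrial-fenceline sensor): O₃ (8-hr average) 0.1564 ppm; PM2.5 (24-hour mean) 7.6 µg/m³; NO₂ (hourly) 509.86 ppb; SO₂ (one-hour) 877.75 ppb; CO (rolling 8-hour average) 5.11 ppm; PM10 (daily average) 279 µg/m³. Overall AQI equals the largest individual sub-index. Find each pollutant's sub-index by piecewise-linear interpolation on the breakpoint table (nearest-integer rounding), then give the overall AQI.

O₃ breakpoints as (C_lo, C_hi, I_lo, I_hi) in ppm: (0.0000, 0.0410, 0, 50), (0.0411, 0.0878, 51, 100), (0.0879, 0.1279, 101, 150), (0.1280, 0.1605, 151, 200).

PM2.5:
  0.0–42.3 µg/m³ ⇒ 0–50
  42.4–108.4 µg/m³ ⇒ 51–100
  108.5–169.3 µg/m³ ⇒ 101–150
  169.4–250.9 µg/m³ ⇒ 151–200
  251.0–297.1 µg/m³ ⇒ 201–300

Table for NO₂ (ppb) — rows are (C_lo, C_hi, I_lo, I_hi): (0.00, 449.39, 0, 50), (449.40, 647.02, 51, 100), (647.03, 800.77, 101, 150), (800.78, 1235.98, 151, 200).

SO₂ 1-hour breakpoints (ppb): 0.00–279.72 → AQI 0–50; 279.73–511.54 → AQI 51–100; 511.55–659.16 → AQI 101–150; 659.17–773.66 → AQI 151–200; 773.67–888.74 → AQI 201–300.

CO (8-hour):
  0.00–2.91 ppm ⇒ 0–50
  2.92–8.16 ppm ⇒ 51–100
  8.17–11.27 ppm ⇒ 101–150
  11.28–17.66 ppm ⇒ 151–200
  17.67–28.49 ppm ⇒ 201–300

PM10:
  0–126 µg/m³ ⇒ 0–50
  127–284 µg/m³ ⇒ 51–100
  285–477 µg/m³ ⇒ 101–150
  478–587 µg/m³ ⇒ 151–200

291

O₃: 0.1564 lies in 0.1280–0.1605, so I_lo=151, I_hi=200, C_lo=0.1280, C_hi=0.1605.
(200−151)/(0.1605−0.1280) × (0.1564−0.1280) + 151 = 49/0.0325 × 0.0284 + 151 ≈ 193.82 → 194.
PM2.5: row 0.0–42.3 (AQI 0–50). (50−0)·(7.6−0.0)/(42.3−0.0) + 0 = 50·7.6/42.3 + 0 ≈ 8.98 → 9.
NO₂: 509.86 lies in 449.40–647.02, so I_lo=51, I_hi=100, C_lo=449.40, C_hi=647.02.
(100−51)/(647.02−449.40) × (509.86−449.40) + 51 = 49/197.62 × 60.46 + 51 ≈ 65.99 → 66.
SO₂: row 773.67–888.74 (AQI 201–300). (300−201)·(877.75−773.67)/(888.74−773.67) + 201 = 99·104.08/115.07 + 201 ≈ 290.54 → 291.
CO: 5.11 lies in 2.92–8.16, so I_lo=51, I_hi=100, C_lo=2.92, C_hi=8.16.
(100−51)/(8.16−2.92) × (5.11−2.92) + 51 = 49/5.24 × 2.19 + 51 ≈ 71.48 → 71.
PM10: 279 lies in 127–284, so I_lo=51, I_hi=100, C_lo=127, C_hi=284.
(100−51)/(284−127) × (279−127) + 51 = 49/157 × 152 + 51 ≈ 98.44 → 98.
Sub-indices: O₃→194, PM2.5→9, NO₂→66, SO₂→291, CO→71, PM10→98. Overall AQI = max = 291; dominant pollutant is SO₂.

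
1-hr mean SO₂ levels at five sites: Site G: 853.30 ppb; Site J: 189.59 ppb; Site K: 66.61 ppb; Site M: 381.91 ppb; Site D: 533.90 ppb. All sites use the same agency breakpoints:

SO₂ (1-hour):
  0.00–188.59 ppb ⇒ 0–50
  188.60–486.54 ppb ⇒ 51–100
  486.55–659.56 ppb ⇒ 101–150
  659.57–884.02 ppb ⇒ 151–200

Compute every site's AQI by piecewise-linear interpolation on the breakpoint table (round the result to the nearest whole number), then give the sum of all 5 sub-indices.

Site G: row 659.57–884.02 (AQI 151–200). (200−151)·(853.30−659.57)/(884.02−659.57) + 151 = 49·193.73/224.45 + 151 ≈ 193.29 → 193.
Site J 189.59: bracket 188.60–486.54 → index 51–100; slope 49/297.94, offset 0.99.
AQI = 51 + 49/297.94·0.99 ≈ 51.16 ⇒ 51.
Site K: 66.61 ∈ [0.00, 188.59] ↔ index [0, 50].
0 + (66.61−0.00)·(50−0)/(188.59−0.00) = 0 + 66.61·50/188.59 ≈ 17.66, so AQI = 18.
Site M: 381.91 lies in 188.60–486.54, so I_lo=51, I_hi=100, C_lo=188.60, C_hi=486.54.
(100−51)/(486.54−188.60) × (381.91−188.60) + 51 = 49/297.94 × 193.31 + 51 ≈ 82.79 → 83.
Site D: row 486.55–659.56 (AQI 101–150). (150−101)·(533.90−486.55)/(659.56−486.55) + 101 = 49·47.35/173.01 + 101 ≈ 114.41 → 114.
AQIs: Site G=193, Site J=51, Site K=18, Site M=83, Site D=114. Sum = 193 + 51 + 18 + 83 + 114 = 459.

459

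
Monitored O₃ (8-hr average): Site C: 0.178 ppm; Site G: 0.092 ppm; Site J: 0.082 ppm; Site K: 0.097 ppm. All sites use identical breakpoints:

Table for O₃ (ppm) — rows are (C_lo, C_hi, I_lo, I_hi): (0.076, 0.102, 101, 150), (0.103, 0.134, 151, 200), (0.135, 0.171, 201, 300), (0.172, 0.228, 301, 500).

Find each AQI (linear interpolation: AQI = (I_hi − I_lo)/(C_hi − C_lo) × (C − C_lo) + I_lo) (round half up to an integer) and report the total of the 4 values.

706

Site C: 0.178 ∈ [0.172, 0.228] ↔ index [301, 500].
301 + (0.178−0.172)·(500−301)/(0.228−0.172) = 301 + 0.006·199/0.056 ≈ 322.32, so AQI = 322.
Site G: 0.092 lies in 0.076–0.102, so I_lo=101, I_hi=150, C_lo=0.076, C_hi=0.102.
(150−101)/(0.102−0.076) × (0.092−0.076) + 101 = 49/0.026 × 0.016 + 101 ≈ 131.15 → 131.
Site J: row 0.076–0.102 (AQI 101–150). (150−101)·(0.082−0.076)/(0.102−0.076) + 101 = 49·0.006/0.026 + 101 ≈ 112.31 → 112.
Site K: 0.097 ∈ [0.076, 0.102] ↔ index [101, 150].
101 + (0.097−0.076)·(150−101)/(0.102−0.076) = 101 + 0.021·49/0.026 ≈ 140.58, so AQI = 141.
AQIs: Site C=322, Site G=131, Site J=112, Site K=141. Sum = 322 + 131 + 112 + 141 = 706.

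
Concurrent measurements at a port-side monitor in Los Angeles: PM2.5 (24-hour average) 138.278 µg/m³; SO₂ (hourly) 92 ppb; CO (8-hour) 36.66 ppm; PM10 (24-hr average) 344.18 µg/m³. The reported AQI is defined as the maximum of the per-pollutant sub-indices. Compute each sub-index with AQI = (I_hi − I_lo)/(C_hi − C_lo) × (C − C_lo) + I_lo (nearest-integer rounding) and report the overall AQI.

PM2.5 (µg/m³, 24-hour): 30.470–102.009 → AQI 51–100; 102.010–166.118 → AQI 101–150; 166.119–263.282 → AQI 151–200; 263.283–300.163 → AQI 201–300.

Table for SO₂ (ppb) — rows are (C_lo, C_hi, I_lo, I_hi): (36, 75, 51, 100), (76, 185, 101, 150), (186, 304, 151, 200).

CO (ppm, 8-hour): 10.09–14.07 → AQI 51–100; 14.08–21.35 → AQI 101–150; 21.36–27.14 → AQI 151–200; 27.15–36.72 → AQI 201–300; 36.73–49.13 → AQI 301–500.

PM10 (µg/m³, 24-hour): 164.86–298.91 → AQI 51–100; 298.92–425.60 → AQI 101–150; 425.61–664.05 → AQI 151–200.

PM2.5: 138.278 lies in 102.010–166.118, so I_lo=101, I_hi=150, C_lo=102.010, C_hi=166.118.
(150−101)/(166.118−102.010) × (138.278−102.010) + 101 = 49/64.108 × 36.268 + 101 ≈ 128.72 → 129.
SO₂: 92 ∈ [76, 185] ↔ index [101, 150].
101 + (92−76)·(150−101)/(185−76) = 101 + 16·49/109 ≈ 108.19, so AQI = 108.
CO: 36.66 lies in 27.15–36.72, so I_lo=201, I_hi=300, C_lo=27.15, C_hi=36.72.
(300−201)/(36.72−27.15) × (36.66−27.15) + 201 = 99/9.57 × 9.51 + 201 ≈ 299.38 → 299.
PM10 344.18: bracket 298.92–425.60 → index 101–150; slope 49/126.68, offset 45.26.
AQI = 101 + 49/126.68·45.26 ≈ 118.51 ⇒ 119.
Sub-indices: PM2.5→129, SO₂→108, CO→299, PM10→119. Overall AQI = max = 299; dominant pollutant is CO.

299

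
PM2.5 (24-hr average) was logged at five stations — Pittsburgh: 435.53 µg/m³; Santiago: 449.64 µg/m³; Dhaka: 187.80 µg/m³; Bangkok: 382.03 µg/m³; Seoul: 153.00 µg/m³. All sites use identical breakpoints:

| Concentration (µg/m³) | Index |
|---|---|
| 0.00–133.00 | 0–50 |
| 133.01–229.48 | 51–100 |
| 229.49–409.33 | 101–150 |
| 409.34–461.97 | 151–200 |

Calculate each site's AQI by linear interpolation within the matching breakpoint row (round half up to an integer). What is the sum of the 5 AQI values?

647

Pittsburgh: row 409.34–461.97 (AQI 151–200). (200−151)·(435.53−409.34)/(461.97−409.34) + 151 = 49·26.19/52.63 + 151 ≈ 175.38 → 175.
Santiago: 449.64 ∈ [409.34, 461.97] ↔ index [151, 200].
151 + (449.64−409.34)·(200−151)/(461.97−409.34) = 151 + 40.30·49/52.63 ≈ 188.52, so AQI = 189.
Dhaka: 187.80 lies in 133.01–229.48, so I_lo=51, I_hi=100, C_lo=133.01, C_hi=229.48.
(100−51)/(229.48−133.01) × (187.80−133.01) + 51 = 49/96.47 × 54.79 + 51 ≈ 78.83 → 79.
Bangkok: 382.03 ∈ [229.49, 409.33] ↔ index [101, 150].
101 + (382.03−229.49)·(150−101)/(409.33−229.49) = 101 + 152.54·49/179.84 ≈ 142.56, so AQI = 143.
Seoul 153.00: bracket 133.01–229.48 → index 51–100; slope 49/96.47, offset 19.99.
AQI = 51 + 49/96.47·19.99 ≈ 61.15 ⇒ 61.
AQIs: Pittsburgh=175, Santiago=189, Dhaka=79, Bangkok=143, Seoul=61. Sum = 175 + 189 + 79 + 143 + 61 = 647.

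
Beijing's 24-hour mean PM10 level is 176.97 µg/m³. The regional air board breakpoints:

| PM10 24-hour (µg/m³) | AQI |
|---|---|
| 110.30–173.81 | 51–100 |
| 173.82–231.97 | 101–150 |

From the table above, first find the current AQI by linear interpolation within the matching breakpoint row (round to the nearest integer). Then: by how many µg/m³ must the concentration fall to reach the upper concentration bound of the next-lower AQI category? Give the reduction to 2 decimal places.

3.16

PM10: 176.97 lies in 173.82–231.97, so I_lo=101, I_hi=150, C_lo=173.82, C_hi=231.97.
(150−101)/(231.97−173.82) × (176.97−173.82) + 101 = 49/58.15 × 3.15 + 101 ≈ 103.65 → 104.
Current AQI 104 is in the Unhealthy for Sensitive Groups range (101–150). The next-lower category tops out at AQI 100, whose upper concentration bound is 173.81 µg/m³.
Reduction needed = 176.97 − 173.81 = 3.16 µg/m³.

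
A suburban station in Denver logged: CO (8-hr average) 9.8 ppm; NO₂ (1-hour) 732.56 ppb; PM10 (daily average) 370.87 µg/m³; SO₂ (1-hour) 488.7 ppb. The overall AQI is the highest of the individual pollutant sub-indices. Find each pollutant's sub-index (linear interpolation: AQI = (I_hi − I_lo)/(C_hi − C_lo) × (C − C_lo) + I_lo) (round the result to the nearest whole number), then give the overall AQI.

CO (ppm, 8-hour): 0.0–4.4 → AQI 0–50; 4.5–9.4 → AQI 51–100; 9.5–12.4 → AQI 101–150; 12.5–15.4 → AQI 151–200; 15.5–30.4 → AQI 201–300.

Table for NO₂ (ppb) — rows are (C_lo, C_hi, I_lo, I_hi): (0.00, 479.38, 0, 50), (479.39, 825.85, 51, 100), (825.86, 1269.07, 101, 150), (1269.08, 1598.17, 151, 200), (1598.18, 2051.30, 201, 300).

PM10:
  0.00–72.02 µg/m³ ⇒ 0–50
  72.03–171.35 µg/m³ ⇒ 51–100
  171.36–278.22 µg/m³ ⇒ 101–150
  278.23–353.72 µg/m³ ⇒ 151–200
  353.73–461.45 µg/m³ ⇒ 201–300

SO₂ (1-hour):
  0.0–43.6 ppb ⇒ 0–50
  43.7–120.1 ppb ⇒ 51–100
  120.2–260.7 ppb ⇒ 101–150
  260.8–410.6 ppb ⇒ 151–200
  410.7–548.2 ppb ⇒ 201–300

257

CO: 9.8 ∈ [9.5, 12.4] ↔ index [101, 150].
101 + (9.8−9.5)·(150−101)/(12.4−9.5) = 101 + 0.3·49/2.9 ≈ 106.07, so AQI = 106.
NO₂ 732.56: bracket 479.39–825.85 → index 51–100; slope 49/346.46, offset 253.17.
AQI = 51 + 49/346.46·253.17 ≈ 86.81 ⇒ 87.
PM10: 370.87 lies in 353.73–461.45, so I_lo=201, I_hi=300, C_lo=353.73, C_hi=461.45.
(300−201)/(461.45−353.73) × (370.87−353.73) + 201 = 99/107.72 × 17.14 + 201 ≈ 216.75 → 217.
SO₂ 488.7: bracket 410.7–548.2 → index 201–300; slope 99/137.5, offset 78.0.
AQI = 201 + 99/137.5·78.0 ≈ 257.16 ⇒ 257.
Sub-indices: CO→106, NO₂→87, PM10→217, SO₂→257. Overall AQI = max = 257; dominant pollutant is SO₂.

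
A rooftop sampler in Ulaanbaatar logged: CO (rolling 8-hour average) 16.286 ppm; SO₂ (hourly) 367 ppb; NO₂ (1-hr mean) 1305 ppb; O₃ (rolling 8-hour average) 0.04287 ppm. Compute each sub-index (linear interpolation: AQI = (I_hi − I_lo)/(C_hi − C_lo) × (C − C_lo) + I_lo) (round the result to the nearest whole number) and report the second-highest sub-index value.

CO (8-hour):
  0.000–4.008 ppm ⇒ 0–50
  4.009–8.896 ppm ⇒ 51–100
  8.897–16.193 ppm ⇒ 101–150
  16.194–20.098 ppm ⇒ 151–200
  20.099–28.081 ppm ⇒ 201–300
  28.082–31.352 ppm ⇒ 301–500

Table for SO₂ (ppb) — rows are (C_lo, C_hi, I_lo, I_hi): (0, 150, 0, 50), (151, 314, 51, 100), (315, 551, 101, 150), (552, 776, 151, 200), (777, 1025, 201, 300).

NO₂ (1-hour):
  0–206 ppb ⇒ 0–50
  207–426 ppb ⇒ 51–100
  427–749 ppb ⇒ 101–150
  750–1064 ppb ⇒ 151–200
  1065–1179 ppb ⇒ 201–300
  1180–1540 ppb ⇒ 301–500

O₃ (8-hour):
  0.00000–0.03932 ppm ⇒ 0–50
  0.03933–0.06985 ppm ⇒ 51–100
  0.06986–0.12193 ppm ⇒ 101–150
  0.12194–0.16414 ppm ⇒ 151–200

CO: row 16.194–20.098 (AQI 151–200). (200−151)·(16.286−16.194)/(20.098−16.194) + 151 = 49·0.092/3.904 + 151 ≈ 152.15 → 152.
SO₂: 367 ∈ [315, 551] ↔ index [101, 150].
101 + (367−315)·(150−101)/(551−315) = 101 + 52·49/236 ≈ 111.80, so AQI = 112.
NO₂: 1305 ∈ [1180, 1540] ↔ index [301, 500].
301 + (1305−1180)·(500−301)/(1540−1180) = 301 + 125·199/360 ≈ 370.10, so AQI = 370.
O₃: row 0.03933–0.06985 (AQI 51–100). (100−51)·(0.04287−0.03933)/(0.06985−0.03933) + 51 = 49·0.00354/0.03052 + 51 ≈ 56.68 → 57.
Sub-indices: CO→152, SO₂→112, NO₂→370, O₃→57. Ranked high→low: 370, 152, 112, 57. Second-highest sub-index = 152.

152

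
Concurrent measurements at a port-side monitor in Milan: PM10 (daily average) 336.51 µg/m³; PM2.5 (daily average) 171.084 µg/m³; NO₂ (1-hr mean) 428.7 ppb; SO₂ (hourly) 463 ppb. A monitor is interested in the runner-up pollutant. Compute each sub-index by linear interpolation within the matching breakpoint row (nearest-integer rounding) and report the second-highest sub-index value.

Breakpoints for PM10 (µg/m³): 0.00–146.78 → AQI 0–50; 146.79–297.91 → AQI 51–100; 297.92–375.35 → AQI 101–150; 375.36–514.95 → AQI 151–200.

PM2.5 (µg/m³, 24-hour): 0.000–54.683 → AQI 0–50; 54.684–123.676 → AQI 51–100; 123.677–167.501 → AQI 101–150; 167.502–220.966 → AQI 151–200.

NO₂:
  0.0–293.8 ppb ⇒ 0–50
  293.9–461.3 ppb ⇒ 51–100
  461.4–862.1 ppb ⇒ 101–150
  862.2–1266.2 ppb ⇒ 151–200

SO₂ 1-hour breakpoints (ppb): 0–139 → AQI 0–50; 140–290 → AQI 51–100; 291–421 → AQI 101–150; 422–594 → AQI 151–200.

154

PM10: row 297.92–375.35 (AQI 101–150). (150−101)·(336.51−297.92)/(375.35−297.92) + 101 = 49·38.59/77.43 + 101 ≈ 125.42 → 125.
PM2.5 171.084: bracket 167.502–220.966 → index 151–200; slope 49/53.464, offset 3.582.
AQI = 151 + 49/53.464·3.582 ≈ 154.28 ⇒ 154.
NO₂: row 293.9–461.3 (AQI 51–100). (100−51)·(428.7−293.9)/(461.3−293.9) + 51 = 49·134.8/167.4 + 51 ≈ 90.46 → 90.
SO₂: 463 ∈ [422, 594] ↔ index [151, 200].
151 + (463−422)·(200−151)/(594−422) = 151 + 41·49/172 ≈ 162.68, so AQI = 163.
Sub-indices: PM10→125, PM2.5→154, NO₂→90, SO₂→163. Ranked high→low: 163, 154, 125, 90. Second-highest sub-index = 154.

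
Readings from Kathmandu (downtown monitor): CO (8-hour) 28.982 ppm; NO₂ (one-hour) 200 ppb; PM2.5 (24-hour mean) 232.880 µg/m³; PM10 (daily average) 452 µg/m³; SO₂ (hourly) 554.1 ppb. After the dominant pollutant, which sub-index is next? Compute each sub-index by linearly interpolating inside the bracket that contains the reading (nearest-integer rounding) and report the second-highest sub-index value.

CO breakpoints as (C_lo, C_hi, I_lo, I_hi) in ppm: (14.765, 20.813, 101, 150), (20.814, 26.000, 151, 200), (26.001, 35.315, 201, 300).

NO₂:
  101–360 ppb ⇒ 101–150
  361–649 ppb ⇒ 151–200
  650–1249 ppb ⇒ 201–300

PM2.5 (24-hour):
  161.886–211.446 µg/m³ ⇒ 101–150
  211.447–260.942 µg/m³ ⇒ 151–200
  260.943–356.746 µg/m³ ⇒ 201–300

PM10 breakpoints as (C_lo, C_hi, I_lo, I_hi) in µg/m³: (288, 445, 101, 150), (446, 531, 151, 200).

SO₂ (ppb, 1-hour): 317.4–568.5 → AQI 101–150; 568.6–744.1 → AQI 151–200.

172

CO: row 26.001–35.315 (AQI 201–300). (300−201)·(28.982−26.001)/(35.315−26.001) + 201 = 99·2.981/9.314 + 201 ≈ 232.69 → 233.
NO₂: 200 lies in 101–360, so I_lo=101, I_hi=150, C_lo=101, C_hi=360.
(150−101)/(360−101) × (200−101) + 101 = 49/259 × 99 + 101 ≈ 119.73 → 120.
PM2.5 232.880: bracket 211.447–260.942 → index 151–200; slope 49/49.495, offset 21.433.
AQI = 151 + 49/49.495·21.433 ≈ 172.22 ⇒ 172.
PM10 452: bracket 446–531 → index 151–200; slope 49/85, offset 6.
AQI = 151 + 49/85·6 ≈ 154.46 ⇒ 154.
SO₂: 554.1 lies in 317.4–568.5, so I_lo=101, I_hi=150, C_lo=317.4, C_hi=568.5.
(150−101)/(568.5−317.4) × (554.1−317.4) + 101 = 49/251.1 × 236.7 + 101 ≈ 147.19 → 147.
Sub-indices: CO→233, NO₂→120, PM2.5→172, PM10→154, SO₂→147. Ranked high→low: 233, 172, 154, 147, 120. Second-highest sub-index = 172.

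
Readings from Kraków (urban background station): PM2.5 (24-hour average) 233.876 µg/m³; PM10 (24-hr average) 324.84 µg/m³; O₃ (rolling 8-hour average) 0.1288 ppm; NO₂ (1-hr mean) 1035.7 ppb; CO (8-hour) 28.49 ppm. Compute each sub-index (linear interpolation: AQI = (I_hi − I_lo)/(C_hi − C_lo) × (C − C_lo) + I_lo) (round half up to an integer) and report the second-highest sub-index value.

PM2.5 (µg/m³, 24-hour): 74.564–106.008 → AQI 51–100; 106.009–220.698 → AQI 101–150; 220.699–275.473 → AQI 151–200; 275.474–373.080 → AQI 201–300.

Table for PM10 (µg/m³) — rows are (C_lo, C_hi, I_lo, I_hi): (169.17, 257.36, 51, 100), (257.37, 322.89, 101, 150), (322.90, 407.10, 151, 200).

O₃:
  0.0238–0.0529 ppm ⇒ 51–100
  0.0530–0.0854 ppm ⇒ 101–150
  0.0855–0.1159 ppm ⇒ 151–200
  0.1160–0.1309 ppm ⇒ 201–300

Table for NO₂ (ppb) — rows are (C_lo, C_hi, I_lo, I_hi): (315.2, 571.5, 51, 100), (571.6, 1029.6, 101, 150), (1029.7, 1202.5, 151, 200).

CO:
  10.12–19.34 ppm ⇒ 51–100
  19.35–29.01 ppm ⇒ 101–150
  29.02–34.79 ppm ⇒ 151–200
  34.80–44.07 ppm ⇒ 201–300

PM2.5: 233.876 lies in 220.699–275.473, so I_lo=151, I_hi=200, C_lo=220.699, C_hi=275.473.
(200−151)/(275.473−220.699) × (233.876−220.699) + 151 = 49/54.774 × 13.177 + 151 ≈ 162.79 → 163.
PM10: 324.84 ∈ [322.90, 407.10] ↔ index [151, 200].
151 + (324.84−322.90)·(200−151)/(407.10−322.90) = 151 + 1.94·49/84.20 ≈ 152.13, so AQI = 152.
O₃ 0.1288: bracket 0.1160–0.1309 → index 201–300; slope 99/0.0149, offset 0.0128.
AQI = 201 + 99/0.0149·0.0128 ≈ 286.05 ⇒ 286.
NO₂ 1035.7: bracket 1029.7–1202.5 → index 151–200; slope 49/172.8, offset 6.0.
AQI = 151 + 49/172.8·6.0 ≈ 152.70 ⇒ 153.
CO 28.49: bracket 19.35–29.01 → index 101–150; slope 49/9.66, offset 9.14.
AQI = 101 + 49/9.66·9.14 ≈ 147.36 ⇒ 147.
Sub-indices: PM2.5→163, PM10→152, O₃→286, NO₂→153, CO→147. Ranked high→low: 286, 163, 153, 152, 147. Second-highest sub-index = 163.

163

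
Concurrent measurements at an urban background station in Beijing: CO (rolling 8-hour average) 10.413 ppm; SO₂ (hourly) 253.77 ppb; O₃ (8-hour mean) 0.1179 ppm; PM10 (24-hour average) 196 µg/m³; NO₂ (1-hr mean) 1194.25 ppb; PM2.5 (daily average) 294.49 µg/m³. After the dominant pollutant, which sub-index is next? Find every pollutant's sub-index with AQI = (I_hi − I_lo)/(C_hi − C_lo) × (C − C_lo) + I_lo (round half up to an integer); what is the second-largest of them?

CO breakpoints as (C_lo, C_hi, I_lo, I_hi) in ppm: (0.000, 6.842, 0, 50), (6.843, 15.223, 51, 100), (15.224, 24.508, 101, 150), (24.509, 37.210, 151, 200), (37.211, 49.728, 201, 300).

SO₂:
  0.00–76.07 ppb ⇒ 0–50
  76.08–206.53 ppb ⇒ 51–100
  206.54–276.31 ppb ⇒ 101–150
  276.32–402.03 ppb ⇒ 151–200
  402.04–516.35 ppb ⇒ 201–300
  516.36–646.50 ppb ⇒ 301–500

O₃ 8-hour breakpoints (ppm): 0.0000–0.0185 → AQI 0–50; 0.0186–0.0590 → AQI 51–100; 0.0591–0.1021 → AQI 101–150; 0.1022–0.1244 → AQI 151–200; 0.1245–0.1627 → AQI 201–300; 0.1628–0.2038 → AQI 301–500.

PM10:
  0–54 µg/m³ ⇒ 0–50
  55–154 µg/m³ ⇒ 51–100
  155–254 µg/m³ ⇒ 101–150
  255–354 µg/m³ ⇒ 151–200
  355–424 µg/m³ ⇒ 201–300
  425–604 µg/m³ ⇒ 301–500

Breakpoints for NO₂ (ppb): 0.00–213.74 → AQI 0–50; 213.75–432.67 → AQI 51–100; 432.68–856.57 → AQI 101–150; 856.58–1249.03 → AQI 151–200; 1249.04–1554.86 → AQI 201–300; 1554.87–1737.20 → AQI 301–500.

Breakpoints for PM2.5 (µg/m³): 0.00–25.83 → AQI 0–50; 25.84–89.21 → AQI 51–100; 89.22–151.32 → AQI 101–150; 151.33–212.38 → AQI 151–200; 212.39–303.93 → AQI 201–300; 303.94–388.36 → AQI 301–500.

CO: 10.413 ∈ [6.843, 15.223] ↔ index [51, 100].
51 + (10.413−6.843)·(100−51)/(15.223−6.843) = 51 + 3.570·49/8.380 ≈ 71.87, so AQI = 72.
SO₂: row 206.54–276.31 (AQI 101–150). (150−101)·(253.77−206.54)/(276.31−206.54) + 101 = 49·47.23/69.77 + 101 ≈ 134.17 → 134.
O₃: row 0.1022–0.1244 (AQI 151–200). (200−151)·(0.1179−0.1022)/(0.1244−0.1022) + 151 = 49·0.0157/0.0222 + 151 ≈ 185.65 → 186.
PM10: 196 ∈ [155, 254] ↔ index [101, 150].
101 + (196−155)·(150−101)/(254−155) = 101 + 41·49/99 ≈ 121.29, so AQI = 121.
NO₂: 1194.25 ∈ [856.58, 1249.03] ↔ index [151, 200].
151 + (1194.25−856.58)·(200−151)/(1249.03−856.58) = 151 + 337.67·49/392.45 ≈ 193.16, so AQI = 193.
PM2.5: row 212.39–303.93 (AQI 201–300). (300−201)·(294.49−212.39)/(303.93−212.39) + 201 = 99·82.10/91.54 + 201 ≈ 289.79 → 290.
Sub-indices: CO→72, SO₂→134, O₃→186, PM10→121, NO₂→193, PM2.5→290. Ranked high→low: 290, 193, 186, 134, 121, 72. Second-highest sub-index = 193.

193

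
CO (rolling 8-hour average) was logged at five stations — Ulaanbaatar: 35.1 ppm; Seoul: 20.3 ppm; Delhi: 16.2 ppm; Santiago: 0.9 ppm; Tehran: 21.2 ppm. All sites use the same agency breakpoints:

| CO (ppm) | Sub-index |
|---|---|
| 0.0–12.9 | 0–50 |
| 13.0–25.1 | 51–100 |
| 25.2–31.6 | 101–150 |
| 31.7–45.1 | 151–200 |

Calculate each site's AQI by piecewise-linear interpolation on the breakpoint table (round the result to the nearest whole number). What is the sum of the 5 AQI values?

Ulaanbaatar: row 31.7–45.1 (AQI 151–200). (200−151)·(35.1−31.7)/(45.1−31.7) + 151 = 49·3.4/13.4 + 151 ≈ 163.43 → 163.
Seoul: 20.3 ∈ [13.0, 25.1] ↔ index [51, 100].
51 + (20.3−13.0)·(100−51)/(25.1−13.0) = 51 + 7.3·49/12.1 ≈ 80.56, so AQI = 81.
Delhi: row 13.0–25.1 (AQI 51–100). (100−51)·(16.2−13.0)/(25.1−13.0) + 51 = 49·3.2/12.1 + 51 ≈ 63.96 → 64.
Santiago: 0.9 ∈ [0.0, 12.9] ↔ index [0, 50].
0 + (0.9−0.0)·(50−0)/(12.9−0.0) = 0 + 0.9·50/12.9 ≈ 3.49, so AQI = 3.
Tehran: 21.2 lies in 13.0–25.1, so I_lo=51, I_hi=100, C_lo=13.0, C_hi=25.1.
(100−51)/(25.1−13.0) × (21.2−13.0) + 51 = 49/12.1 × 8.2 + 51 ≈ 84.21 → 84.
AQIs: Ulaanbaatar=163, Seoul=81, Delhi=64, Santiago=3, Tehran=84. Sum = 163 + 81 + 64 + 3 + 84 = 395.

395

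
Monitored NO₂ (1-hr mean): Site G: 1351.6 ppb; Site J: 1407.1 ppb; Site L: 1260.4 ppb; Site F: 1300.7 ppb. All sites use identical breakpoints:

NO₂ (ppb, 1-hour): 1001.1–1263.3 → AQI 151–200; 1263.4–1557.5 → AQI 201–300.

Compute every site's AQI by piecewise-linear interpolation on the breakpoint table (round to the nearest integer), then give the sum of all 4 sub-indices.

Site G: 1351.6 lies in 1263.4–1557.5, so I_lo=201, I_hi=300, C_lo=1263.4, C_hi=1557.5.
(300−201)/(1557.5−1263.4) × (1351.6−1263.4) + 201 = 99/294.1 × 88.2 + 201 ≈ 230.69 → 231.
Site J: row 1263.4–1557.5 (AQI 201–300). (300−201)·(1407.1−1263.4)/(1557.5−1263.4) + 201 = 99·143.7/294.1 + 201 ≈ 249.37 → 249.
Site L: 1260.4 ∈ [1001.1, 1263.3] ↔ index [151, 200].
151 + (1260.4−1001.1)·(200−151)/(1263.3−1001.1) = 151 + 259.3·49/262.2 ≈ 199.46, so AQI = 199.
Site F: 1300.7 lies in 1263.4–1557.5, so I_lo=201, I_hi=300, C_lo=1263.4, C_hi=1557.5.
(300−201)/(1557.5−1263.4) × (1300.7−1263.4) + 201 = 99/294.1 × 37.3 + 201 ≈ 213.56 → 214.
AQIs: Site G=231, Site J=249, Site L=199, Site F=214. Sum = 231 + 249 + 199 + 214 = 893.

893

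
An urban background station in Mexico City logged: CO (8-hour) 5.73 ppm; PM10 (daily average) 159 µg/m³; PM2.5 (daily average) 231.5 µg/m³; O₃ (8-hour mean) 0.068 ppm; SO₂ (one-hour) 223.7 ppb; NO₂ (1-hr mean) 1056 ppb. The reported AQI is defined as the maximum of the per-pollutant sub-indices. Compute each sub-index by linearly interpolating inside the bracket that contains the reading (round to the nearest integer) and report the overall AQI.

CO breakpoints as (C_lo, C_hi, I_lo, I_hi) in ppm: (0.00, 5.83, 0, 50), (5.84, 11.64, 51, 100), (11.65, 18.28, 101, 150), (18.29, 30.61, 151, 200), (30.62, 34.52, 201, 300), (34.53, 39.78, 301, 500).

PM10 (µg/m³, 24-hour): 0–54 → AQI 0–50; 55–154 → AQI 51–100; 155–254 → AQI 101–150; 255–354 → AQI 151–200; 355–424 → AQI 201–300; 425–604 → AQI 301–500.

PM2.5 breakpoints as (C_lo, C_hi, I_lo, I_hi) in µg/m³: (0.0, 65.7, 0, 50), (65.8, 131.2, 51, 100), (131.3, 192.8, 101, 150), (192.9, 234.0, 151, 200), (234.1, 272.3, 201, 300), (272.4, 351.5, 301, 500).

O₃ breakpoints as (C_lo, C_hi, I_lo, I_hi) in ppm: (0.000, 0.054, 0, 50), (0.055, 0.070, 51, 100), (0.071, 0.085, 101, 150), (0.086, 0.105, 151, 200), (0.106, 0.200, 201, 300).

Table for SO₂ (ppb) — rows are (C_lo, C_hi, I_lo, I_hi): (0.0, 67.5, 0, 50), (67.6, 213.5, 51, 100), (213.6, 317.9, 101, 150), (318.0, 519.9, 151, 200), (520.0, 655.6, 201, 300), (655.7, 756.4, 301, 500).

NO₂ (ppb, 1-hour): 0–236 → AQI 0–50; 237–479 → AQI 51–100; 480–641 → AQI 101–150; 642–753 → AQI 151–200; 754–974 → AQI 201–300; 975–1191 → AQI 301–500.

CO: row 0.00–5.83 (AQI 0–50). (50−0)·(5.73−0.00)/(5.83−0.00) + 0 = 50·5.73/5.83 + 0 ≈ 49.14 → 49.
PM10: row 155–254 (AQI 101–150). (150−101)·(159−155)/(254−155) + 101 = 49·4/99 + 101 ≈ 102.98 → 103.
PM2.5: 231.5 lies in 192.9–234.0, so I_lo=151, I_hi=200, C_lo=192.9, C_hi=234.0.
(200−151)/(234.0−192.9) × (231.5−192.9) + 151 = 49/41.1 × 38.6 + 151 ≈ 197.02 → 197.
O₃ 0.068: bracket 0.055–0.070 → index 51–100; slope 49/0.015, offset 0.013.
AQI = 51 + 49/0.015·0.013 ≈ 93.47 ⇒ 93.
SO₂ 223.7: bracket 213.6–317.9 → index 101–150; slope 49/104.3, offset 10.1.
AQI = 101 + 49/104.3·10.1 ≈ 105.74 ⇒ 106.
NO₂: 1056 lies in 975–1191, so I_lo=301, I_hi=500, C_lo=975, C_hi=1191.
(500−301)/(1191−975) × (1056−975) + 301 = 199/216 × 81 + 301 ≈ 375.63 → 376.
Sub-indices: CO→49, PM10→103, PM2.5→197, O₃→93, SO₂→106, NO₂→376. Overall AQI = max = 376; dominant pollutant is NO₂.

376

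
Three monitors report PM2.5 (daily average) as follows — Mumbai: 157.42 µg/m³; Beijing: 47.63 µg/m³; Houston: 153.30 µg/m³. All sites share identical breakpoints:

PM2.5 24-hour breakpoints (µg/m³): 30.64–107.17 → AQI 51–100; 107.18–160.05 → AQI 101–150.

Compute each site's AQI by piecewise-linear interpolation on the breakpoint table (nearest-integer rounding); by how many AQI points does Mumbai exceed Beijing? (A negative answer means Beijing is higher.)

Mumbai: 157.42 lies in 107.18–160.05, so I_lo=101, I_hi=150, C_lo=107.18, C_hi=160.05.
(150−101)/(160.05−107.18) × (157.42−107.18) + 101 = 49/52.87 × 50.24 + 101 ≈ 147.56 → 148.
Beijing: 47.63 ∈ [30.64, 107.17] ↔ index [51, 100].
51 + (47.63−30.64)·(100−51)/(107.17−30.64) = 51 + 16.99·49/76.53 ≈ 61.88, so AQI = 62.
Houston: 153.30 ∈ [107.18, 160.05] ↔ index [101, 150].
101 + (153.30−107.18)·(150−101)/(160.05−107.18) = 101 + 46.12·49/52.87 ≈ 143.74, so AQI = 144.
AQIs: Mumbai=148, Beijing=62, Houston=144. Mumbai (148) − Beijing (62) = 86.

86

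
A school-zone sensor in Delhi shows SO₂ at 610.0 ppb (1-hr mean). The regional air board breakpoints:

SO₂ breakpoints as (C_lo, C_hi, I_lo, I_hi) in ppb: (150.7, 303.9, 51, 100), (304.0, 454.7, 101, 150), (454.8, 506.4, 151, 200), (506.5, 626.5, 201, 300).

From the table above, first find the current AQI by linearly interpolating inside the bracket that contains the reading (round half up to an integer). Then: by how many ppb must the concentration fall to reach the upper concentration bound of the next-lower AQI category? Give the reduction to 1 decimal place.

SO₂: 610.0 lies in 506.5–626.5, so I_lo=201, I_hi=300, C_lo=506.5, C_hi=626.5.
(300−201)/(626.5−506.5) × (610.0−506.5) + 201 = 99/120.0 × 103.5 + 201 ≈ 286.39 → 286.
Current AQI 286 is in the Very Unhealthy range (201–300). The next-lower category tops out at AQI 200, whose upper concentration bound is 506.4 ppb.
Reduction needed = 610.0 − 506.4 = 103.6 ppb.

103.6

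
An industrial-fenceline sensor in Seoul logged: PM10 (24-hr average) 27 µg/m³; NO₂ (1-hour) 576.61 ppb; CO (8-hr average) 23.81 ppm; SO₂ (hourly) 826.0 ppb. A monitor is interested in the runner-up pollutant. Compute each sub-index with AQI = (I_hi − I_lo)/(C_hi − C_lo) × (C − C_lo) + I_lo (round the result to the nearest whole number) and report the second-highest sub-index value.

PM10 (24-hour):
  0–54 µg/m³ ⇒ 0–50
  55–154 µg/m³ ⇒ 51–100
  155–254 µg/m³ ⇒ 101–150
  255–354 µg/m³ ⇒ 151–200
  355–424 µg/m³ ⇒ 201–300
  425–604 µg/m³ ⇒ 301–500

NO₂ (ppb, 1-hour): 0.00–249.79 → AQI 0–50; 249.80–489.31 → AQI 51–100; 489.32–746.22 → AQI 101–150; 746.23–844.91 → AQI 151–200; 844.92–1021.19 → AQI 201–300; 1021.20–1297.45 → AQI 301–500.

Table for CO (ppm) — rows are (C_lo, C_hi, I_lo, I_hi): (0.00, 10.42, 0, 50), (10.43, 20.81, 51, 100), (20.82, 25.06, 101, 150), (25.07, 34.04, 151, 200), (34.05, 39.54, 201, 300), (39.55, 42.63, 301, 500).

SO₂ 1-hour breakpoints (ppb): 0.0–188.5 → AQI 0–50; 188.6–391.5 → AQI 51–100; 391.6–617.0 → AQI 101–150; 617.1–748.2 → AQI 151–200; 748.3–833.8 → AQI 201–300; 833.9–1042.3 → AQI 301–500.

136

PM10: 27 ∈ [0, 54] ↔ index [0, 50].
0 + (27−0)·(50−0)/(54−0) = 0 + 27·50/54 ≈ 25.00, so AQI = 25.
NO₂: row 489.32–746.22 (AQI 101–150). (150−101)·(576.61−489.32)/(746.22−489.32) + 101 = 49·87.29/256.90 + 101 ≈ 117.65 → 118.
CO: 23.81 ∈ [20.82, 25.06] ↔ index [101, 150].
101 + (23.81−20.82)·(150−101)/(25.06−20.82) = 101 + 2.99·49/4.24 ≈ 135.55, so AQI = 136.
SO₂ 826.0: bracket 748.3–833.8 → index 201–300; slope 99/85.5, offset 77.7.
AQI = 201 + 99/85.5·77.7 ≈ 290.97 ⇒ 291.
Sub-indices: PM10→25, NO₂→118, CO→136, SO₂→291. Ranked high→low: 291, 136, 118, 25. Second-highest sub-index = 136.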